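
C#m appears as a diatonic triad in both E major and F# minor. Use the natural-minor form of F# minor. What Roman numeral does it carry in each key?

The scale of E major is E F# G# A B C# D#; C# is degree 6, and the triad built there (C#-E-G#) is minor, so it is vi.
The scale of F# minor (natural minor) is F# G# A B C# D E; C# is degree 5, and the triad built there (C#-E-G#) is minor, so it is v.

vi in E major; v in F# minor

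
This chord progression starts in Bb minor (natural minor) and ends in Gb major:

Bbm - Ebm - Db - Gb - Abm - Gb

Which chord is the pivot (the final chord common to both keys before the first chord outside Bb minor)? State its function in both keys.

Chords diatonic to Bb minor: Bbm, Cdim, Db, Ebm, Fm, Gb, Ab.
Reading the progression, the first chord not in that set is Abm, so the modulation leaves Bb minor there.
The chord immediately before Abm is Gb, which is diatonic to both keys: VI in Bb minor and I in Gb major.

Gb — VI in Bb minor, I in Gb major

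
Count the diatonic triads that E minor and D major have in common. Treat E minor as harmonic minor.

1

Diatonic triads of E minor (harmonic minor): Em (i), F♯dim (ii°), Gaug (III+), Am (iv), B (V), C (VI), D♯dim (vii°).
Diatonic triads of D major: D (I), Em (ii), F♯m (iii), G (IV), A (V), Bm (vi), C♯dim (vii°).
Matching root and quality in both lists: Em.
That gives 1 common triad.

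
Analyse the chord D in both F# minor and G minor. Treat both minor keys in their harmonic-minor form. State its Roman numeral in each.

The scale of F# minor (harmonic minor) is F# G# A B C# D E#; D is degree 6, and the triad built there (D-F#-A) is major, so it is VI.
The scale of G minor (harmonic minor) is G A Bb C D Eb F#; D is degree 5, and the triad built there (D-F#-A) is major, so it is V.

VI in F# minor; V in G minor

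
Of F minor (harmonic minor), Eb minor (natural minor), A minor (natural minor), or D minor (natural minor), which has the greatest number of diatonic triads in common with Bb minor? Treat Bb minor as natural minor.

Triads of Bb minor (natural minor): Bb minor (i), C diminished (ii°), Db major (III), Eb minor (iv), F minor (v), Gb major (VI), Ab major (VII).
F minor (harmonic minor) shares 3: Bbm, Db, Fm.
Eb minor (natural minor) shares 4: Bbm, Db, Ebm, Gb.
A minor (natural minor) shares 0: none.
D minor (natural minor) shares 0: none.
The most common triads (4) are shared with Eb minor.

Eb minor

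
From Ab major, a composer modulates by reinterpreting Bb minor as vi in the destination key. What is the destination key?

Db major

The numeral vi denotes a minor triad on scale degree 6. With Bb on degree 6, the tonic of the new key is Db.
Degree 6 carries a minor triad in major keys, so the destination is Db major.
Check: the diatonic triads of Db major are Db (I), Ebm (ii), Fm (iii), Gb (IV), Ab (V), Bbm (vi), Cdim (vii°) — Bb minor is indeed vi.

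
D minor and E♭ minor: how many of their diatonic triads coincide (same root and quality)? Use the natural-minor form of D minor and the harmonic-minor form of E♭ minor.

1

Diatonic triads of D minor (natural minor): D minor (i), E diminished (ii°), F major (III), G minor (iv), A minor (v), B♭ major (VI), C major (VII).
Diatonic triads of E♭ minor (harmonic minor): E♭ minor (i), F diminished (ii°), G♭ augmented (III+), A♭ minor (iv), B♭ major (V), C♭ major (VI), D diminished (vii°).
Matching root and quality in both lists: B♭ major.
That gives 1 common triad.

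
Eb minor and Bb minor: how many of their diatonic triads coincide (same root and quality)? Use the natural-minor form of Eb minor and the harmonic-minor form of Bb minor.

Diatonic triads of Eb minor (natural minor): Eb minor (i), F diminished (ii°), Gb major (III), Ab minor (iv), Bb minor (v), Cb major (VI), Db major (VII).
Diatonic triads of Bb minor (harmonic minor): Bb minor (i), C diminished (ii°), Db augmented (III+), Eb minor (iv), F major (V), Gb major (VI), A diminished (vii°).
Matching root and quality in both lists: Eb minor, Gb major, Bb minor.
That gives 3 common triads.

3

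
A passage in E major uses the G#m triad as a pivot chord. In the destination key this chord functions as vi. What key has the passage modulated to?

The numeral vi denotes a minor triad on scale degree 6. With G# on degree 6, the tonic of the new key is B.
Degree 6 carries a minor triad in major keys, so the destination is B major.
Check: the diatonic triads of B major are B (I), C#m (ii), D#m (iii), E (IV), F# (V), G#m (vi), A#dim (vii°) — G#m is indeed vi.

B major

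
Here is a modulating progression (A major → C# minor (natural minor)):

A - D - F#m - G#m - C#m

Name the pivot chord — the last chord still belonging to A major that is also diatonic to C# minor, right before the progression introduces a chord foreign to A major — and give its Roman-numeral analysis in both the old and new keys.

F#m — vi in A major, iv in C# minor

Chords diatonic to A major: A, Bm, C#m, D, E, F#m, G#dim.
Reading the progression, the first chord not in that set is G#m, so the modulation leaves A major there.
The chord immediately before G#m is F#m, which is diatonic to both keys: vi in A major and iv in C# minor.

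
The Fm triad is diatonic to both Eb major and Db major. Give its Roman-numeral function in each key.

The scale of Eb major is Eb F G Ab Bb C D; F is degree 2, and the triad built there (F-Ab-C) is minor, so it is ii.
The scale of Db major is Db Eb F Gb Ab Bb C; F is degree 3, and the triad built there (F-Ab-C) is minor, so it is iii.

ii in Eb major; iii in Db major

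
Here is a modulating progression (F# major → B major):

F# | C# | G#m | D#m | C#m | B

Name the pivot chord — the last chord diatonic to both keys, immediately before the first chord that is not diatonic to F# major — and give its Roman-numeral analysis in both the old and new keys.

Chords diatonic to F# major: F#, G#m, A#m, B, C#, D#m, E#dim.
Reading the progression, the first chord not in that set is C#m, so the modulation leaves F# major there.
The chord immediately before C#m is D#m, which is diatonic to both keys: vi in F# major and iii in B major.

D#m — vi in F# major, iii in B major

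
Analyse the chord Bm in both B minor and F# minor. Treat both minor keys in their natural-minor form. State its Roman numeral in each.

i in B minor; iv in F# minor

The scale of B minor (natural minor) is B C# D E F# G A; B is degree 1, and the triad built there (B-D-F#) is minor, so it is i.
The scale of F# minor (natural minor) is F# G# A B C# D E; B is degree 4, and the triad built there (B-D-F#) is minor, so it is iv.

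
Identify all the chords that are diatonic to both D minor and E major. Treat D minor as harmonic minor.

Triads in D minor (harmonic minor): Dm (i), Edim (ii°), Faug (III+), Gm (iv), A (V), Bb (VI), C#dim (vii°).
Triads in E major: E (I), F#m (ii), G#m (iii), A (IV), B (V), C#m (vi), D#dim (vii°).
Shared triads with their functions: A (V in D minor, IV in E major).

A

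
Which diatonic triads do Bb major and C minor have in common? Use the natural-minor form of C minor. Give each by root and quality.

Bb, Cm, Eb, Gm

Triads in Bb major: Bb (I), Cm (ii), Dm (iii), Eb (IV), F (V), Gm (vi), Adim (vii°).
Triads in C minor (natural minor): Cm (i), Ddim (ii°), Eb (III), Fm (iv), Gm (v), Ab (VI), Bb (VII).
Shared triads with their functions: Bb (I in Bb major, VII in C minor); Cm (ii in Bb major, i in C minor); Eb (IV in Bb major, III in C minor); Gm (vi in Bb major, v in C minor).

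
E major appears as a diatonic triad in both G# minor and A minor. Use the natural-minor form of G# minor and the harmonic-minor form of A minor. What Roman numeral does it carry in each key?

VI in G# minor; V in A minor

The scale of G# minor (natural minor) is G# A# B C# D# E F#; E is degree 6, and the triad built there (E-G#-B) is major, so it is VI.
The scale of A minor (harmonic minor) is A B C D E F G#; E is degree 5, and the triad built there (E-G#-B) is major, so it is V.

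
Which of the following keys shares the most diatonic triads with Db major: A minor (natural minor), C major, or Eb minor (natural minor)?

Triads of Db major: Db (I), Ebm (ii), Fm (iii), Gb (IV), Ab (V), Bbm (vi), Cdim (vii°).
A minor (natural minor) shares 0: none.
C major shares 0: none.
Eb minor (natural minor) shares 4: Db, Ebm, Gb, Bbm.
The most common triads (4) are shared with Eb minor.

Eb minor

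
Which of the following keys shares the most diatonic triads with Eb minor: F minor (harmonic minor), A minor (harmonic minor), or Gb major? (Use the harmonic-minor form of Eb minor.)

Triads of Eb minor (harmonic minor): Eb minor (i), F diminished (ii°), Gb augmented (III+), Ab minor (iv), Bb major (V), Cb major (VI), D diminished (vii°).
F minor (harmonic minor) shares 0: none.
A minor (harmonic minor) shares 0: none.
Gb major shares 4: Ebm, Fdim, Abm, Cb.
The most common triads (4) are shared with Gb major.

Gb major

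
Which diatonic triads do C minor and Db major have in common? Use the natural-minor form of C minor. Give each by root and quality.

Fm, Ab

Triads in C minor (natural minor): C minor (i), D diminished (ii°), Eb major (III), F minor (iv), G minor (v), Ab major (VI), Bb major (VII).
Triads in Db major: Db major (I), Eb minor (ii), F minor (iii), Gb major (IV), Ab major (V), Bb minor (vi), C diminished (vii°).
Shared triads with their functions: F minor (iv in C minor, iii in Db major); Ab major (VI in C minor, V in Db major).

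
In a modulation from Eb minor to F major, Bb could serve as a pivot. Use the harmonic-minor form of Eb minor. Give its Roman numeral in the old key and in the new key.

V in Eb minor; IV in F major

The scale of Eb minor (harmonic minor) is Eb F Gb Ab Bb Cb D; Bb is degree 5, and the triad built there (Bb-D-F) is major, so it is V.
The scale of F major is F G A Bb C D E; Bb is degree 4, and the triad built there (Bb-D-F) is major, so it is IV.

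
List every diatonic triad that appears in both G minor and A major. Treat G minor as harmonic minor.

D

Triads in G minor (harmonic minor): G minor (i), A diminished (ii°), Bb augmented (III+), C minor (iv), D major (V), Eb major (VI), F# diminished (vii°).
Triads in A major: A major (I), B minor (ii), C# minor (iii), D major (IV), E major (V), F# minor (vi), G# diminished (vii°).
Shared triads with their functions: D major (V in G minor, IV in A major).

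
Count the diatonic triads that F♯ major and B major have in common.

4

Diatonic triads of F♯ major: F♯ (I), G♯m (ii), A♯m (iii), B (IV), C♯ (V), D♯m (vi), E♯dim (vii°).
Diatonic triads of B major: B (I), C♯m (ii), D♯m (iii), E (IV), F♯ (V), G♯m (vi), A♯dim (vii°).
Matching root and quality in both lists: F♯, G♯m, B, D♯m.
That gives 4 common triads.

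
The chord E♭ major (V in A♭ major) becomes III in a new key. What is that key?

C minor

The numeral III denotes a major triad on scale degree 3. With E♭ on degree 3, the tonic of the new key is C.
Degree 3 carries a major triad in natural-minor keys, so the destination is C minor.
Check: the diatonic triads of C minor (natural minor) are Cm (i), Ddim (ii°), E♭ (III), Fm (iv), Gm (v), A♭ (VI), B♭ (VII) — E♭ major is indeed III.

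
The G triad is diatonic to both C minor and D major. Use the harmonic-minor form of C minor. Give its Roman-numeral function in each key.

The scale of C minor (harmonic minor) is C D Eb F G Ab B; G is degree 5, and the triad built there (G-B-D) is major, so it is V.
The scale of D major is D E F# G A B C#; G is degree 4, and the triad built there (G-B-D) is major, so it is IV.

V in C minor; IV in D major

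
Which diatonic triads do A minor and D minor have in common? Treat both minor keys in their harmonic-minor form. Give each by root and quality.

Dm

Triads in A minor (harmonic minor): A minor (i), B diminished (ii°), C augmented (III+), D minor (iv), E major (V), F major (VI), G# diminished (vii°).
Triads in D minor (harmonic minor): D minor (i), E diminished (ii°), F augmented (III+), G minor (iv), A major (V), Bb major (VI), C# diminished (vii°).
Shared triads with their functions: D minor (iv in A minor, i in D minor).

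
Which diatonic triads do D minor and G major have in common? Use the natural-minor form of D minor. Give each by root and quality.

Am, C

Triads in D minor (natural minor): Dm (i), Edim (ii°), F (III), Gm (iv), Am (v), B♭ (VI), C (VII).
Triads in G major: G (I), Am (ii), Bm (iii), C (IV), D (V), Em (vi), F♯dim (vii°).
Shared triads with their functions: Am (v in D minor, ii in G major); C (VII in D minor, IV in G major).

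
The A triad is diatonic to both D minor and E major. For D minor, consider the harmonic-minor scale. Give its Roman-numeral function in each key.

V in D minor; IV in E major

The scale of D minor (harmonic minor) is D E F G A Bb C#; A is degree 5, and the triad built there (A-C#-E) is major, so it is V.
The scale of E major is E F# G# A B C# D#; A is degree 4, and the triad built there (A-C#-E) is major, so it is IV.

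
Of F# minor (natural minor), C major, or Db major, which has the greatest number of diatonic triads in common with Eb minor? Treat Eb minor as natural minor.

Db major

Triads of Eb minor (natural minor): Ebm (i), Fdim (ii°), Gb (III), Abm (iv), Bbm (v), Cb (VI), Db (VII).
F# minor (natural minor) shares 0: none.
C major shares 0: none.
Db major shares 4: Ebm, Gb, Bbm, Db.
The most common triads (4) are shared with Db major.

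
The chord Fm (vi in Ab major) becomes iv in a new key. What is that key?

C minor

The numeral iv denotes a minor triad on scale degree 4. With F on degree 4, the tonic of the new key is C.
Degree 4 carries a minor triad in minor keys, so the destination is C minor.
Check: the diatonic triads of C minor (natural minor) are Cm (i), Ddim (ii°), Eb (III), Fm (iv), Gm (v), Ab (VI), Bb (VII) — Fm is indeed iv.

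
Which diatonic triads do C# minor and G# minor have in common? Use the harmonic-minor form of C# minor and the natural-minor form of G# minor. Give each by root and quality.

C#m

Triads in C# minor (harmonic minor): C#m (i), D#dim (ii°), Eaug (III+), F#m (iv), G# (V), A (VI), B#dim (vii°).
Triads in G# minor (natural minor): G#m (i), A#dim (ii°), B (III), C#m (iv), D#m (v), E (VI), F# (VII).
Shared triads with their functions: C#m (i in C# minor, iv in G# minor).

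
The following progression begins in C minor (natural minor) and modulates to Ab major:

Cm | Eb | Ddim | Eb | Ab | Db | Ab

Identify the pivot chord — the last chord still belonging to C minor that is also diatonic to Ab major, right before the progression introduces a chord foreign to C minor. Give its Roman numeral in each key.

Ab — VI in C minor, I in Ab major

Chords diatonic to C minor: Cm, Ddim, Eb, Fm, Gm, Ab, Bb.
Reading the progression, the first chord not in that set is Db, so the modulation leaves C minor there.
The chord immediately before Db is Ab, which is diatonic to both keys: VI in C minor and I in Ab major.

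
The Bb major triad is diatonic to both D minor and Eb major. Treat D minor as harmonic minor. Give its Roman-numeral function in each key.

VI in D minor; V in Eb major

The scale of D minor (harmonic minor) is D E F G A Bb C#; Bb is degree 6, and the triad built there (Bb-D-F) is major, so it is VI.
The scale of Eb major is Eb F G Ab Bb C D; Bb is degree 5, and the triad built there (Bb-D-F) is major, so it is V.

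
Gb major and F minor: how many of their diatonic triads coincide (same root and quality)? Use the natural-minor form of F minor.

2

Diatonic triads of Gb major: Gb major (I), Ab minor (ii), Bb minor (iii), Cb major (IV), Db major (V), Eb minor (vi), F diminished (vii°).
Diatonic triads of F minor (natural minor): F minor (i), G diminished (ii°), Ab major (III), Bb minor (iv), C minor (v), Db major (VI), Eb major (VII).
Matching root and quality in both lists: Bb minor, Db major.
That gives 2 common triads.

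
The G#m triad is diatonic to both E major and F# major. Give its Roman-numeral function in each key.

iii in E major; ii in F# major

The scale of E major is E F# G# A B C# D#; G# is degree 3, and the triad built there (G#-B-D#) is minor, so it is iii.
The scale of F# major is F# G# A# B C# D# E#; G# is degree 2, and the triad built there (G#-B-D#) is minor, so it is ii.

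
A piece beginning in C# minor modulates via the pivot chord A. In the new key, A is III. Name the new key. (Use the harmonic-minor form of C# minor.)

F# minor

The numeral III denotes a major triad on scale degree 3. With A on degree 3, the tonic of the new key is F#.
Degree 3 carries a major triad in natural-minor keys, so the destination is F# minor.
Check: the diatonic triads of F# minor (natural minor) are F#m (i), G#dim (ii°), A (III), Bm (iv), C#m (v), D (VI), E (VII) — A is indeed III.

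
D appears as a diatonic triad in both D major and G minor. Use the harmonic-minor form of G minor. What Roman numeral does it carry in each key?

I in D major; V in G minor

The scale of D major is D E F# G A B C#; D is degree 1, and the triad built there (D-F#-A) is major, so it is I.
The scale of G minor (harmonic minor) is G A Bb C D Eb F#; D is degree 5, and the triad built there (D-F#-A) is major, so it is V.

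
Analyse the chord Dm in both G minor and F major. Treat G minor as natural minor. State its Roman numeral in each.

The scale of G minor (natural minor) is G A Bb C D Eb F; D is degree 5, and the triad built there (D-F-A) is minor, so it is v.
The scale of F major is F G A Bb C D E; D is degree 6, and the triad built there (D-F-A) is minor, so it is vi.

v in G minor; vi in F major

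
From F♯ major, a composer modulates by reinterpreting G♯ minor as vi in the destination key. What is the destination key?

The numeral vi denotes a minor triad on scale degree 6. With G♯ on degree 6, the tonic of the new key is B.
Degree 6 carries a minor triad in major keys, so the destination is B major.
Check: the diatonic triads of B major are B (I), C♯m (ii), D♯m (iii), E (IV), F♯ (V), G♯m (vi), A♯dim (vii°) — G♯ minor is indeed vi.

B major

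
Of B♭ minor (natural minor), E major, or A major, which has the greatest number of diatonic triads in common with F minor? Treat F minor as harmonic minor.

Triads of F minor (harmonic minor): F minor (i), G diminished (ii°), A♭ augmented (III+), B♭ minor (iv), C major (V), D♭ major (VI), E diminished (vii°).
B♭ minor (natural minor) shares 3: Fm, B♭m, D♭.
E major shares 0: none.
A major shares 0: none.
The most common triads (3) are shared with B♭ minor.

B♭ minor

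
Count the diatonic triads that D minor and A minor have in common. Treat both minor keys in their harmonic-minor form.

Diatonic triads of D minor (harmonic minor): Dm (i), Edim (ii°), Faug (III+), Gm (iv), A (V), Bb (VI), C#dim (vii°).
Diatonic triads of A minor (harmonic minor): Am (i), Bdim (ii°), Caug (III+), Dm (iv), E (V), F (VI), G#dim (vii°).
Matching root and quality in both lists: Dm.
That gives 1 common triad.

1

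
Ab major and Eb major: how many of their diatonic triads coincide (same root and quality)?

4

Diatonic triads of Ab major: Ab major (I), Bb minor (ii), C minor (iii), Db major (IV), Eb major (V), F minor (vi), G diminished (vii°).
Diatonic triads of Eb major: Eb major (I), F minor (ii), G minor (iii), Ab major (IV), Bb major (V), C minor (vi), D diminished (vii°).
Matching root and quality in both lists: Ab major, C minor, Eb major, F minor.
That gives 4 common triads.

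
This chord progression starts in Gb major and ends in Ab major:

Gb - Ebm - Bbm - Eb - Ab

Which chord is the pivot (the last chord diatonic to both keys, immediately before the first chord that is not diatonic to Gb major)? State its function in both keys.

Chords diatonic to Gb major: Gb, Abm, Bbm, Cb, Db, Ebm, Fdim.
Reading the progression, the first chord not in that set is Eb, so the modulation leaves Gb major there.
The chord immediately before Eb is Bbm, which is diatonic to both keys: iii in Gb major and ii in Ab major.

Bbm — iii in Gb major, ii in Ab major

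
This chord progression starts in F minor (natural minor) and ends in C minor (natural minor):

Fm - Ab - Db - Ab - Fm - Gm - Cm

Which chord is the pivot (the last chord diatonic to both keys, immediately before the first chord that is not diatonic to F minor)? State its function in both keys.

Chords diatonic to F minor: Fm, Gdim, Ab, Bbm, Cm, Db, Eb.
Reading the progression, the first chord not in that set is Gm, so the modulation leaves F minor there.
The chord immediately before Gm is Fm, which is diatonic to both keys: i in F minor and iv in C minor.

Fm — i in F minor, iv in C minor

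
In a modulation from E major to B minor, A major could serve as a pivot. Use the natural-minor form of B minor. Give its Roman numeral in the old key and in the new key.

IV in E major; VII in B minor

The scale of E major is E F# G# A B C# D#; A is degree 4, and the triad built there (A-C#-E) is major, so it is IV.
The scale of B minor (natural minor) is B C# D E F# G A; A is degree 7, and the triad built there (A-C#-E) is major, so it is VII.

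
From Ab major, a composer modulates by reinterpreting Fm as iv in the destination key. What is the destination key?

C minor

The numeral iv denotes a minor triad on scale degree 4. With F on degree 4, the tonic of the new key is C.
Degree 4 carries a minor triad in minor keys, so the destination is C minor.
Check: the diatonic triads of C minor (natural minor) are Cm (i), Ddim (ii°), Eb (III), Fm (iv), Gm (v), Ab (VI), Bb (VII) — Fm is indeed iv.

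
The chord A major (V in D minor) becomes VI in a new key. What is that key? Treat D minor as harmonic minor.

The numeral VI denotes a major triad on scale degree 6. With A on degree 6, the tonic of the new key is C#.
Degree 6 carries a major triad in minor keys, so the destination is C# minor.
Check: the diatonic triads of C# minor (natural minor) are C#m (i), D#dim (ii°), E (III), F#m (iv), G#m (v), A (VI), B (VII) — A major is indeed VI.

C# minor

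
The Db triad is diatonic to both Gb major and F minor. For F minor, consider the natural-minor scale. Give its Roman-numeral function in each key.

The scale of Gb major is Gb Ab Bb Cb Db Eb F; Db is degree 5, and the triad built there (Db-F-Ab) is major, so it is V.
The scale of F minor (natural minor) is F G Ab Bb C Db Eb; Db is degree 6, and the triad built there (Db-F-Ab) is major, so it is VI.

V in Gb major; VI in F minor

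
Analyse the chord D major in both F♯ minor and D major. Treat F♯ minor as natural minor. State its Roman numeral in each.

The scale of F♯ minor (natural minor) is F♯ G♯ A B C♯ D E; D is degree 6, and the triad built there (D-F♯-A) is major, so it is VI.
The scale of D major is D E F♯ G A B C♯; D is degree 1, and the triad built there (D-F♯-A) is major, so it is I.

VI in F♯ minor; I in D major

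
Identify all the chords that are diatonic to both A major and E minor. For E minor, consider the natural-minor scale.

Bm, D

Triads in A major: A (I), Bm (ii), C#m (iii), D (IV), E (V), F#m (vi), G#dim (vii°).
Triads in E minor (natural minor): Em (i), F#dim (ii°), G (III), Am (iv), Bm (v), C (VI), D (VII).
Shared triads with their functions: Bm (ii in A major, v in E minor); D (IV in A major, VII in E minor).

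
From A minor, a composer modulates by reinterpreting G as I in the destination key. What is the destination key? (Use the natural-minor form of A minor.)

G major

The numeral I denotes a major triad on scale degree 1. With G on degree 1, the tonic of the new key is G.
Degree 1 carries a major triad in major keys, so the destination is G major.
Check: the diatonic triads of G major are G (I), Am (ii), Bm (iii), C (IV), D (V), Em (vi), F♯dim (vii°) — G is indeed I.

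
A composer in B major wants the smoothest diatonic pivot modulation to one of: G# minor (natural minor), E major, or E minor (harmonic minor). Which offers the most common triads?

Triads of B major: B major (I), C# minor (ii), D# minor (iii), E major (IV), F# major (V), G# minor (vi), A# diminished (vii°).
G# minor (natural minor) shares 7: B, C#m, D#m, E, F#, G#m, A#dim.
E major shares 4: B, C#m, E, G#m.
E minor (harmonic minor) shares 1: B.
The most common triads (7) are shared with G# minor.

G# minor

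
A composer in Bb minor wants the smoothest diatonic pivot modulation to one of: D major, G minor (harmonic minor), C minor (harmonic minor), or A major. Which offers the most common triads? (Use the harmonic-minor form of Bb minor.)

Triads of Bb minor (harmonic minor): Bbm (i), Cdim (ii°), Dbaug (III+), Ebm (iv), F (V), Gb (VI), Adim (vii°).
D major shares 0: none.
G minor (harmonic minor) shares 1: Adim.
C minor (harmonic minor) shares 0: none.
A major shares 0: none.
The most common triads (1) are shared with G minor.

G minor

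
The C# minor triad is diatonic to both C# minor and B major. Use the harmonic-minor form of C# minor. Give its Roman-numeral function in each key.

i in C# minor; ii in B major

The scale of C# minor (harmonic minor) is C# D# E F# G# A B#; C# is degree 1, and the triad built there (C#-E-G#) is minor, so it is i.
The scale of B major is B C# D# E F# G# A#; C# is degree 2, and the triad built there (C#-E-G#) is minor, so it is ii.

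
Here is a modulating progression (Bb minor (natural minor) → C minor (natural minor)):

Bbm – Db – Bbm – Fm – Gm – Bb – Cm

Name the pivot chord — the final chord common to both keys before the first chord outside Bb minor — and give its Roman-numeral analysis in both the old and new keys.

Chords diatonic to Bb minor: Bbm, Cdim, Db, Ebm, Fm, Gb, Ab.
Reading the progression, the first chord not in that set is Gm, so the modulation leaves Bb minor there.
The chord immediately before Gm is Fm, which is diatonic to both keys: v in Bb minor and iv in C minor.

Fm — v in Bb minor, iv in C minor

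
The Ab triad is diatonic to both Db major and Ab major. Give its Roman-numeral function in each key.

V in Db major; I in Ab major

The scale of Db major is Db Eb F Gb Ab Bb C; Ab is degree 5, and the triad built there (Ab-C-Eb) is major, so it is V.
The scale of Ab major is Ab Bb C Db Eb F G; Ab is degree 1, and the triad built there (Ab-C-Eb) is major, so it is I.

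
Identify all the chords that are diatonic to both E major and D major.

Triads in E major: E major (I), F# minor (ii), G# minor (iii), A major (IV), B major (V), C# minor (vi), D# diminished (vii°).
Triads in D major: D major (I), E minor (ii), F# minor (iii), G major (IV), A major (V), B minor (vi), C# diminished (vii°).
Shared triads with their functions: F# minor (ii in E major, iii in D major); A major (IV in E major, V in D major).

F#m, A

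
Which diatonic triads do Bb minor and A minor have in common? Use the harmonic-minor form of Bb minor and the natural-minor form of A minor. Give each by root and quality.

Triads in Bb minor (harmonic minor): Bbm (i), Cdim (ii°), Dbaug (III+), Ebm (iv), F (V), Gb (VI), Adim (vii°).
Triads in A minor (natural minor): Am (i), Bdim (ii°), C (III), Dm (iv), Em (v), F (VI), G (VII).
Shared triads with their functions: F (V in Bb minor, VI in A minor).

F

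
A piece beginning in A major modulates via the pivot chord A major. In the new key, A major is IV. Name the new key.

The numeral IV denotes a major triad on scale degree 4. With A on degree 4, the tonic of the new key is E.
Degree 4 carries a major triad in major keys, so the destination is E major.
Check: the diatonic triads of E major are E (I), F#m (ii), G#m (iii), A (IV), B (V), C#m (vi), D#dim (vii°) — A major is indeed IV.

E major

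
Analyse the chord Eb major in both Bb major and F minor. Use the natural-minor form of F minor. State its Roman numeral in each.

The scale of Bb major is Bb C D Eb F G A; Eb is degree 4, and the triad built there (Eb-G-Bb) is major, so it is IV.
The scale of F minor (natural minor) is F G Ab Bb C Db Eb; Eb is degree 7, and the triad built there (Eb-G-Bb) is major, so it is VII.

IV in Bb major; VII in F minor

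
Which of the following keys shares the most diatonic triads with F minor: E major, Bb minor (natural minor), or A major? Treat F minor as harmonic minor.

Triads of F minor (harmonic minor): Fm (i), Gdim (ii°), Abaug (III+), Bbm (iv), C (V), Db (VI), Edim (vii°).
E major shares 0: none.
Bb minor (natural minor) shares 3: Fm, Bbm, Db.
A major shares 0: none.
The most common triads (3) are shared with Bb minor.

Bb minor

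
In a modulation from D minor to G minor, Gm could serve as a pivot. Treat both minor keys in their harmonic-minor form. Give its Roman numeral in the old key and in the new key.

The scale of D minor (harmonic minor) is D E F G A Bb C#; G is degree 4, and the triad built there (G-Bb-D) is minor, so it is iv.
The scale of G minor (harmonic minor) is G A Bb C D Eb F#; G is degree 1, and the triad built there (G-Bb-D) is minor, so it is i.

iv in D minor; i in G minor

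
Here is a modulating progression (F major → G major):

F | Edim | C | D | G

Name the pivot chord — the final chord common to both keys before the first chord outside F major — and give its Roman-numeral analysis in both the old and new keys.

C — V in F major, IV in G major

Chords diatonic to F major: F, Gm, Am, B♭, C, Dm, Edim.
Reading the progression, the first chord not in that set is D, so the modulation leaves F major there.
The chord immediately before D is C, which is diatonic to both keys: V in F major and IV in G major.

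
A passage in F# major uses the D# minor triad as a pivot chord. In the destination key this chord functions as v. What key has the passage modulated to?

G# minor

The numeral v denotes a minor triad on scale degree 5. With D# on degree 5, the tonic of the new key is G#.
Degree 5 carries a minor triad in natural-minor keys, so the destination is G# minor.
Check: the diatonic triads of G# minor (natural minor) are G#m (i), A#dim (ii°), B (III), C#m (iv), D#m (v), E (VI), F# (VII) — D# minor is indeed v.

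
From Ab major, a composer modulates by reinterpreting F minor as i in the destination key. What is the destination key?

The numeral i denotes a minor triad on scale degree 1. With F on degree 1, the tonic of the new key is F.
Degree 1 carries a minor triad in minor keys, so the destination is F minor.
Check: the diatonic triads of F minor (natural minor) are Fm (i), Gdim (ii°), Ab (III), Bbm (iv), Cm (v), Db (VI), Eb (VII) — F minor is indeed i.

F minor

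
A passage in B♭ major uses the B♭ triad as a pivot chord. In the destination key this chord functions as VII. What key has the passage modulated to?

The numeral VII denotes a major triad on scale degree 7. With B♭ on degree 7, the tonic of the new key is C.
Degree 7 carries a major triad in natural-minor keys, so the destination is C minor.
Check: the diatonic triads of C minor (natural minor) are Cm (i), Ddim (ii°), E♭ (III), Fm (iv), Gm (v), A♭ (VI), B♭ (VII) — B♭ is indeed VII.

C minor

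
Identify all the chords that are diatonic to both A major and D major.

A, Bm, D, F#m

Triads in A major: A (I), Bm (ii), C#m (iii), D (IV), E (V), F#m (vi), G#dim (vii°).
Triads in D major: D (I), Em (ii), F#m (iii), G (IV), A (V), Bm (vi), C#dim (vii°).
Shared triads with their functions: A (I in A major, V in D major); Bm (ii in A major, vi in D major); D (IV in A major, I in D major); F#m (vi in A major, iii in D major).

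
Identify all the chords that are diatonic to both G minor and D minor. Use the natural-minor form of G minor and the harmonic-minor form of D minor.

Triads in G minor (natural minor): Gm (i), Adim (ii°), Bb (III), Cm (iv), Dm (v), Eb (VI), F (VII).
Triads in D minor (harmonic minor): Dm (i), Edim (ii°), Faug (III+), Gm (iv), A (V), Bb (VI), C#dim (vii°).
Shared triads with their functions: Gm (i in G minor, iv in D minor); Bb (III in G minor, VI in D minor); Dm (v in G minor, i in D minor).

Gm, Bb, Dm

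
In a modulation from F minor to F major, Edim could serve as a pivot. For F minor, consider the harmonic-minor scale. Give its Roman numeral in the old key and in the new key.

The scale of F minor (harmonic minor) is F G Ab Bb C Db E; E is degree 7, and the triad built there (E-G-Bb) is diminished, so it is vii°.
The scale of F major is F G A Bb C D E; E is degree 7, and the triad built there (E-G-Bb) is diminished, so it is vii°.

vii° in F minor; vii° in F major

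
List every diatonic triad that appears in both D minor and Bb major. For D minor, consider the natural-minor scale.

Triads in D minor (natural minor): Dm (i), Edim (ii°), F (III), Gm (iv), Am (v), Bb (VI), C (VII).
Triads in Bb major: Bb (I), Cm (ii), Dm (iii), Eb (IV), F (V), Gm (vi), Adim (vii°).
Shared triads with their functions: Dm (i in D minor, iii in Bb major); F (III in D minor, V in Bb major); Gm (iv in D minor, vi in Bb major); Bb (VI in D minor, I in Bb major).

Dm, F, Gm, Bb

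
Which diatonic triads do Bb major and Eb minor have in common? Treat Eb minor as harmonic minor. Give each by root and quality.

Triads in Bb major: Bb major (I), C minor (ii), D minor (iii), Eb major (IV), F major (V), G minor (vi), A diminished (vii°).
Triads in Eb minor (harmonic minor): Eb minor (i), F diminished (ii°), Gb augmented (III+), Ab minor (iv), Bb major (V), Cb major (VI), D diminished (vii°).
Shared triads with their functions: Bb major (I in Bb major, V in Eb minor).

Bb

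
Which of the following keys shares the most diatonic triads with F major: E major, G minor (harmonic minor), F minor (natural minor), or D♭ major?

Triads of F major: F major (I), G minor (ii), A minor (iii), B♭ major (IV), C major (V), D minor (vi), E diminished (vii°).
E major shares 0: none.
G minor (harmonic minor) shares 1: Gm.
F minor (natural minor) shares 0: none.
D♭ major shares 0: none.
The most common triads (1) are shared with G minor.

G minor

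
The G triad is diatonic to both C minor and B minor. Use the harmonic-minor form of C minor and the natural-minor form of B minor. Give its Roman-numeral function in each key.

The scale of C minor (harmonic minor) is C D E♭ F G A♭ B; G is degree 5, and the triad built there (G-B-D) is major, so it is V.
The scale of B minor (natural minor) is B C♯ D E F♯ G A; G is degree 6, and the triad built there (G-B-D) is major, so it is VI.

V in C minor; VI in B minor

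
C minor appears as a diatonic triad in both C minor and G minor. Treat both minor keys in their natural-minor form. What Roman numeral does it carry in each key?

i in C minor; iv in G minor

The scale of C minor (natural minor) is C D E♭ F G A♭ B♭; C is degree 1, and the triad built there (C-E♭-G) is minor, so it is i.
The scale of G minor (natural minor) is G A B♭ C D E♭ F; C is degree 4, and the triad built there (C-E♭-G) is minor, so it is iv.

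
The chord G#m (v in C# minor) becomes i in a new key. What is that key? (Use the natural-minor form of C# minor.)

G# minor

The numeral i denotes a minor triad on scale degree 1. With G# on degree 1, the tonic of the new key is G#.
Degree 1 carries a minor triad in minor keys, so the destination is G# minor.
Check: the diatonic triads of G# minor (natural minor) are G#m (i), A#dim (ii°), B (III), C#m (iv), D#m (v), E (VI), F# (VII) — G#m is indeed i.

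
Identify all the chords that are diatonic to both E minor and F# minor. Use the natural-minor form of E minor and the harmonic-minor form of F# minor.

Bm, D

Triads in E minor (natural minor): Em (i), F#dim (ii°), G (III), Am (iv), Bm (v), C (VI), D (VII).
Triads in F# minor (harmonic minor): F#m (i), G#dim (ii°), Aaug (III+), Bm (iv), C# (V), D (VI), E#dim (vii°).
Shared triads with their functions: Bm (v in E minor, iv in F# minor); D (VII in E minor, VI in F# minor).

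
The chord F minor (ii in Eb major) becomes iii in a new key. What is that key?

The numeral iii denotes a minor triad on scale degree 3. With F on degree 3, the tonic of the new key is Db.
Degree 3 carries a minor triad in major keys, so the destination is Db major.
Check: the diatonic triads of Db major are Db (I), Ebm (ii), Fm (iii), Gb (IV), Ab (V), Bbm (vi), Cdim (vii°) — F minor is indeed iii.

Db major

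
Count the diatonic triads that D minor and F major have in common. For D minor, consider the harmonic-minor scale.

4

Diatonic triads of D minor (harmonic minor): Dm (i), Edim (ii°), Faug (III+), Gm (iv), A (V), Bb (VI), C#dim (vii°).
Diatonic triads of F major: F (I), Gm (ii), Am (iii), Bb (IV), C (V), Dm (vi), Edim (vii°).
Matching root and quality in both lists: Dm, Edim, Gm, Bb.
That gives 4 common triads.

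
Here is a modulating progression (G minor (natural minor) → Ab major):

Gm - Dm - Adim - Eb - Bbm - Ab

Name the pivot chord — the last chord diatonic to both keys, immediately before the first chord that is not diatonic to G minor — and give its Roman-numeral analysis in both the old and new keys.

Chords diatonic to G minor: Gm, Adim, Bb, Cm, Dm, Eb, F.
Reading the progression, the first chord not in that set is Bbm, so the modulation leaves G minor there.
The chord immediately before Bbm is Eb, which is diatonic to both keys: VI in G minor and V in Ab major.

Eb — VI in G minor, V in Ab major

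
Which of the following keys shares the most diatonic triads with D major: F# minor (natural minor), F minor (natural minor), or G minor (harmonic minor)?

F# minor

Triads of D major: D (I), Em (ii), F#m (iii), G (IV), A (V), Bm (vi), C#dim (vii°).
F# minor (natural minor) shares 4: D, F#m, A, Bm.
F minor (natural minor) shares 0: none.
G minor (harmonic minor) shares 1: D.
The most common triads (4) are shared with F# minor.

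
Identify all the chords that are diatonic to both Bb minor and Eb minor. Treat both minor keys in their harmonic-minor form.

Triads in Bb minor (harmonic minor): Bbm (i), Cdim (ii°), Dbaug (III+), Ebm (iv), F (V), Gb (VI), Adim (vii°).
Triads in Eb minor (harmonic minor): Ebm (i), Fdim (ii°), Gbaug (III+), Abm (iv), Bb (V), Cb (VI), Ddim (vii°).
Shared triads with their functions: Ebm (iv in Bb minor, i in Eb minor).

Ebm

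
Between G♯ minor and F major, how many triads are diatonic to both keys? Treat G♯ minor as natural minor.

0

Diatonic triads of G♯ minor (natural minor): G♯ minor (i), A♯ diminished (ii°), B major (III), C♯ minor (iv), D♯ minor (v), E major (VI), F♯ major (VII).
Diatonic triads of F major: F major (I), G minor (ii), A minor (iii), B♭ major (IV), C major (V), D minor (vi), E diminished (vii°).
No triad has the same root and quality in both keys.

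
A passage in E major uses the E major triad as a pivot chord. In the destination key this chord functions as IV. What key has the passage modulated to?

B major

The numeral IV denotes a major triad on scale degree 4. With E on degree 4, the tonic of the new key is B.
Degree 4 carries a major triad in major keys, so the destination is B major.
Check: the diatonic triads of B major are B (I), C#m (ii), D#m (iii), E (IV), F# (V), G#m (vi), A#dim (vii°) — E major is indeed IV.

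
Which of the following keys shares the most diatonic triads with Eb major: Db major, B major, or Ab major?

Triads of Eb major: Eb (I), Fm (ii), Gm (iii), Ab (IV), Bb (V), Cm (vi), Ddim (vii°).
Db major shares 2: Fm, Ab.
B major shares 0: none.
Ab major shares 4: Eb, Fm, Ab, Cm.
The most common triads (4) are shared with Ab major.

Ab major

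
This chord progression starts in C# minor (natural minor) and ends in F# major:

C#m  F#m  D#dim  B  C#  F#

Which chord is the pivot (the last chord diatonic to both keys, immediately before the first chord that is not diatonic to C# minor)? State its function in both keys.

Chords diatonic to C# minor: C#m, D#dim, E, F#m, G#m, A, B.
Reading the progression, the first chord not in that set is C#, so the modulation leaves C# minor there.
The chord immediately before C# is B, which is diatonic to both keys: VII in C# minor and IV in F# major.

B — VII in C# minor, IV in F# major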